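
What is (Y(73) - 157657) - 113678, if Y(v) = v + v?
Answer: -271189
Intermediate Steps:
Y(v) = 2*v
(Y(73) - 157657) - 113678 = (2*73 - 157657) - 113678 = (146 - 157657) - 113678 = -157511 - 113678 = -271189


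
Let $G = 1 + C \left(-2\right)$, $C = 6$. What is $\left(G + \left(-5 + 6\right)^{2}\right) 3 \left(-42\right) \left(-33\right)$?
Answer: $-41580$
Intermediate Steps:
$G = -11$ ($G = 1 + 6 \left(-2\right) = 1 - 12 = -11$)
$\left(G + \left(-5 + 6\right)^{2}\right) 3 \left(-42\right) \left(-33\right) = \left(-11 + \left(-5 + 6\right)^{2}\right) 3 \left(-42\right) \left(-33\right) = \left(-11 + 1^{2}\right) 3 \left(-42\right) \left(-33\right) = \left(-11 + 1\right) 3 \left(-42\right) \left(-33\right) = \left(-10\right) 3 \left(-42\right) \left(-33\right) = \left(-30\right) \left(-42\right) \left(-33\right) = 1260 \left(-33\right) = -41580$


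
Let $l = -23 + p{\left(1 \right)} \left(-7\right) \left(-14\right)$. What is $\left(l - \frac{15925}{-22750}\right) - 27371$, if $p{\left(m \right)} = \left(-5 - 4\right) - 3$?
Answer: $- \frac{285693}{10} \approx -28569.0$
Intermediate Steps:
$p{\left(m \right)} = -12$ ($p{\left(m \right)} = -9 - 3 = -12$)
$l = -1199$ ($l = -23 + \left(-12\right) \left(-7\right) \left(-14\right) = -23 + 84 \left(-14\right) = -23 - 1176 = -1199$)
$\left(l - \frac{15925}{-22750}\right) - 27371 = \left(-1199 - \frac{15925}{-22750}\right) - 27371 = \left(-1199 - - \frac{7}{10}\right) - 27371 = \left(-1199 + \frac{7}{10}\right) - 27371 = - \frac{11983}{10} - 27371 = - \frac{285693}{10}$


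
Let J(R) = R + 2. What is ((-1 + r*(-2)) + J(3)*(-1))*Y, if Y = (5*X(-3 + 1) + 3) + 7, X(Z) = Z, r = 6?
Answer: 0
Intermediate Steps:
Y = 0 (Y = (5*(-3 + 1) + 3) + 7 = (5*(-2) + 3) + 7 = (-10 + 3) + 7 = -7 + 7 = 0)
J(R) = 2 + R
((-1 + r*(-2)) + J(3)*(-1))*Y = ((-1 + 6*(-2)) + (2 + 3)*(-1))*0 = ((-1 - 12) + 5*(-1))*0 = (-13 - 5)*0 = -18*0 = 0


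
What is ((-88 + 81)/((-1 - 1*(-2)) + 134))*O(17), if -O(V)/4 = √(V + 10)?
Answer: 28*√3/45 ≈ 1.0777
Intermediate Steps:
O(V) = -4*√(10 + V) (O(V) = -4*√(V + 10) = -4*√(10 + V))
((-88 + 81)/((-1 - 1*(-2)) + 134))*O(17) = ((-88 + 81)/((-1 - 1*(-2)) + 134))*(-4*√(10 + 17)) = (-7/((-1 + 2) + 134))*(-12*√3) = (-7/(1 + 134))*(-12*√3) = (-7/135)*(-12*√3) = (-7*1/135)*(-12*√3) = -(-28)*√3/45 = 28*√3/45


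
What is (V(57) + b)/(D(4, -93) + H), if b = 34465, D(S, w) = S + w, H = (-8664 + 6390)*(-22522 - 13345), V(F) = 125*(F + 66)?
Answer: 560/916421 ≈ 0.00061107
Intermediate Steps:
V(F) = 8250 + 125*F (V(F) = 125*(66 + F) = 8250 + 125*F)
H = 81561558 (H = -2274*(-35867) = 81561558)
(V(57) + b)/(D(4, -93) + H) = ((8250 + 125*57) + 34465)/((4 - 93) + 81561558) = ((8250 + 7125) + 34465)/(-89 + 81561558) = (15375 + 34465)/81561469 = 49840*(1/81561469) = 560/916421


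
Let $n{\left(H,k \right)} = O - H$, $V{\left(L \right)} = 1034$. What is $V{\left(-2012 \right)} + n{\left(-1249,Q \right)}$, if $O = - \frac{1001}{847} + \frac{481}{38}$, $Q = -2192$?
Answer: $\frac{959091}{418} \approx 2294.5$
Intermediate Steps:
$O = \frac{4797}{418}$ ($O = \left(-1001\right) \frac{1}{847} + 481 \cdot \frac{1}{38} = - \frac{13}{11} + \frac{481}{38} = \frac{4797}{418} \approx 11.476$)
$n{\left(H,k \right)} = \frac{4797}{418} - H$
$V{\left(-2012 \right)} + n{\left(-1249,Q \right)} = 1034 + \left(\frac{4797}{418} - -1249\right) = 1034 + \left(\frac{4797}{418} + 1249\right) = 1034 + \frac{526879}{418} = \frac{959091}{418}$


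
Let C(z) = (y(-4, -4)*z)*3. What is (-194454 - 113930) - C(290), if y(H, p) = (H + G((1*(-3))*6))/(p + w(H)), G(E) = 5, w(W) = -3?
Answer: -2157818/7 ≈ -3.0826e+5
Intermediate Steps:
y(H, p) = (5 + H)/(-3 + p) (y(H, p) = (H + 5)/(p - 3) = (5 + H)/(-3 + p))
C(z) = -3*z/7 (C(z) = (((5 - 4)/(-3 - 4))*z)*3 = ((1/(-7))*z)*3 = ((-1/7*1)*z)*3 = -z/7*3 = -3*z/7)
(-194454 - 113930) - C(290) = (-194454 - 113930) - (-3)*290/7 = -308384 - 1*(-870/7) = -308384 + 870/7 = -2157818/7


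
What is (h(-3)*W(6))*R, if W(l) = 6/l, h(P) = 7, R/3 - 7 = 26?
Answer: 693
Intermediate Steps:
R = 99 (R = 21 + 3*26 = 21 + 78 = 99)
(h(-3)*W(6))*R = (7*(6/6))*99 = (7*(6*(1/6)))*99 = (7*1)*99 = 7*99 = 693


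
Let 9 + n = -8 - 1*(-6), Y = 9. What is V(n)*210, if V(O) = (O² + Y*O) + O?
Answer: 2310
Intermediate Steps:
n = -11 (n = -9 + (-8 - 1*(-6)) = -9 + (-8 + 6) = -9 - 2 = -11)
V(O) = O² + 10*O (V(O) = (O² + 9*O) + O = O² + 10*O)
V(n)*210 = -11*(10 - 11)*210 = -11*(-1)*210 = 11*210 = 2310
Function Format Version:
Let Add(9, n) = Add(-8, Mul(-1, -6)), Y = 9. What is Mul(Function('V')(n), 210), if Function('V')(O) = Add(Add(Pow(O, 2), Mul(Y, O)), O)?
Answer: 2310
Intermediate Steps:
n = -11 (n = Add(-9, Add(-8, Mul(-1, -6))) = Add(-9, Add(-8, 6)) = Add(-9, -2) = -11)
Function('V')(O) = Add(Pow(O, 2), Mul(10, O)) (Function('V')(O) = Add(Add(Pow(O, 2), Mul(9, O)), O) = Add(Pow(O, 2), Mul(10, O)))
Mul(Function('V')(n), 210) = Mul(Mul(-11, Add(10, -11)), 210) = Mul(Mul(-11, -1), 210) = Mul(11, 210) = 2310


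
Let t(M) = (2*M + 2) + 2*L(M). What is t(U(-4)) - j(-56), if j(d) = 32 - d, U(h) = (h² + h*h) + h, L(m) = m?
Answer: 26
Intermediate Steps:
U(h) = h + 2*h² (U(h) = (h² + h²) + h = 2*h² + h = h + 2*h²)
t(M) = 2 + 4*M (t(M) = (2*M + 2) + 2*M = (2 + 2*M) + 2*M = 2 + 4*M)
t(U(-4)) - j(-56) = (2 + 4*(-4*(1 + 2*(-4)))) - (32 - 1*(-56)) = (2 + 4*(-4*(1 - 8))) - (32 + 56) = (2 + 4*(-4*(-7))) - 1*88 = (2 + 4*28) - 88 = (2 + 112) - 88 = 114 - 88 = 26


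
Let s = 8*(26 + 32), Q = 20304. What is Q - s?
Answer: 19840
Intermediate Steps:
s = 464 (s = 8*58 = 464)
Q - s = 20304 - 1*464 = 20304 - 464 = 19840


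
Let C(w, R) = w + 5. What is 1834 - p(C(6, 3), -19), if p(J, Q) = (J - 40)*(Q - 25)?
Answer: 558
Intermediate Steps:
C(w, R) = 5 + w
p(J, Q) = (-40 + J)*(-25 + Q)
1834 - p(C(6, 3), -19) = 1834 - (1000 - 40*(-19) - 25*(5 + 6) + (5 + 6)*(-19)) = 1834 - (1000 + 760 - 25*11 + 11*(-19)) = 1834 - (1000 + 760 - 275 - 209) = 1834 - 1*1276 = 1834 - 1276 = 558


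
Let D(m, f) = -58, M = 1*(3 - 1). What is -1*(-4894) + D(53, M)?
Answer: 4836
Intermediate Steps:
M = 2 (M = 1*2 = 2)
-1*(-4894) + D(53, M) = -1*(-4894) - 58 = 4894 - 58 = 4836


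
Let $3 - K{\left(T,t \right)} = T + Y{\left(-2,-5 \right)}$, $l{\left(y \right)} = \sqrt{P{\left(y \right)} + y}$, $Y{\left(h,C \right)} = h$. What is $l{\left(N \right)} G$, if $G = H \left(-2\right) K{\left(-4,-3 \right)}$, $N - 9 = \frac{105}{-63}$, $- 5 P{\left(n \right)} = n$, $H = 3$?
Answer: $- \frac{36 \sqrt{330}}{5} \approx -130.79$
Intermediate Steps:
$P{\left(n \right)} = - \frac{n}{5}$
$N = \frac{22}{3}$ ($N = 9 + \frac{105}{-63} = 9 + 105 \left(- \frac{1}{63}\right) = 9 - \frac{5}{3} = \frac{22}{3} \approx 7.3333$)
$l{\left(y \right)} = \frac{2 \sqrt{5} \sqrt{y}}{5}$ ($l{\left(y \right)} = \sqrt{- \frac{y}{5} + y} = \sqrt{\frac{4 y}{5}} = \frac{2 \sqrt{5} \sqrt{y}}{5}$)
$K{\left(T,t \right)} = 5 - T$ ($K{\left(T,t \right)} = 3 - \left(T - 2\right) = 3 - \left(-2 + T\right) = 5 - T$)
$G = -54$ ($G = 3 \left(-2\right) \left(5 - -4\right) = - 6 \left(5 + 4\right) = \left(-6\right) 9 = -54$)
$l{\left(N \right)} G = \frac{2 \sqrt{5} \sqrt{\frac{22}{3}}}{5} \left(-54\right) = \frac{2 \sqrt{5} \frac{\sqrt{66}}{3}}{5} \left(-54\right) = \frac{2 \sqrt{330}}{15} \left(-54\right) = - \frac{36 \sqrt{330}}{5}$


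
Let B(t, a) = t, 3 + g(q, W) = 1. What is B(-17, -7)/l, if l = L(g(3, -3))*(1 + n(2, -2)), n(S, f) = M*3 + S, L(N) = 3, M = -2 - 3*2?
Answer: 17/63 ≈ 0.26984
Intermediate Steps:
M = -8 (M = -2 - 6 = -8)
g(q, W) = -2 (g(q, W) = -3 + 1 = -2)
n(S, f) = -24 + S (n(S, f) = -8*3 + S = -24 + S)
l = -63 (l = 3*(1 + (-24 + 2)) = 3*(1 - 22) = 3*(-21) = -63)
B(-17, -7)/l = -17/(-63) = -17*(-1/63) = 17/63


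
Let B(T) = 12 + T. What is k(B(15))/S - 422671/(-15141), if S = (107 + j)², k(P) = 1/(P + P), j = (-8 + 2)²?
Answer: 155577592069/5573129562 ≈ 27.916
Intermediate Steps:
j = 36 (j = (-6)² = 36)
k(P) = 1/(2*P)
S = 20449 (S = (107 + 36)² = 143² = 20449)
k(B(15))/S - 422671/(-15141) = (1/(2*(12 + 15)))/20449 - 422671/(-15141) = ((½)/27)*(1/20449) - 422671*(-1/15141) = ((½)*(1/27))*(1/20449) + 422671/15141 = (1/54)*(1/20449) + 422671/15141 = 1/1104246 + 422671/15141 = 155577592069/5573129562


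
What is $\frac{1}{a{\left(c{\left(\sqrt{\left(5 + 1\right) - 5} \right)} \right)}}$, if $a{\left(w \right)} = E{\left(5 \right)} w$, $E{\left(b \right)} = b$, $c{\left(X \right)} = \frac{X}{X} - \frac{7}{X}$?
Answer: $- \frac{1}{30} \approx -0.033333$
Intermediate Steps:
$c{\left(X \right)} = 1 - \frac{7}{X}$
$a{\left(w \right)} = 5 w$
$\frac{1}{a{\left(c{\left(\sqrt{\left(5 + 1\right) - 5} \right)} \right)}} = \frac{1}{5 \frac{-7 + \sqrt{\left(5 + 1\right) - 5}}{\sqrt{\left(5 + 1\right) - 5}}} = \frac{1}{5 \frac{-7 + \sqrt{6 - 5}}{\sqrt{6 - 5}}} = \frac{1}{5 \frac{-7 + \sqrt{1}}{\sqrt{1}}} = \frac{1}{5 \frac{-7 + 1}{1}} = \frac{1}{5 \cdot 1 \left(-6\right)} = \frac{1}{5 \left(-6\right)} = \frac{1}{-30} = - \frac{1}{30}$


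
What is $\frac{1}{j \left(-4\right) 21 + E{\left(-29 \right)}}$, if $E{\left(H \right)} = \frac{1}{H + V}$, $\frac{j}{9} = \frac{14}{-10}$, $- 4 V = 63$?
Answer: $\frac{895}{947248} \approx 0.00094484$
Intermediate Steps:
$V = - \frac{63}{4}$ ($V = \left(- \frac{1}{4}\right) 63 = - \frac{63}{4} \approx -15.75$)
$j = - \frac{63}{5}$ ($j = 9 \frac{14}{-10} = 9 \cdot 14 \left(- \frac{1}{10}\right) = 9 \left(- \frac{7}{5}\right) = - \frac{63}{5} \approx -12.6$)
$E{\left(H \right)} = \frac{1}{- \frac{63}{4} + H}$ ($E{\left(H \right)} = \frac{1}{H - \frac{63}{4}} = \frac{1}{- \frac{63}{4} + H}$)
$\frac{1}{j \left(-4\right) 21 + E{\left(-29 \right)}} = \frac{1}{\left(- \frac{63}{5}\right) \left(-4\right) 21 + \frac{4}{-63 + 4 \left(-29\right)}} = \frac{1}{\frac{252}{5} \cdot 21 + \frac{4}{-63 - 116}} = \frac{1}{\frac{5292}{5} + \frac{4}{-179}} = \frac{1}{\frac{5292}{5} + 4 \left(- \frac{1}{179}\right)} = \frac{1}{\frac{5292}{5} - \frac{4}{179}} = \frac{1}{\frac{947248}{895}} = \frac{895}{947248}$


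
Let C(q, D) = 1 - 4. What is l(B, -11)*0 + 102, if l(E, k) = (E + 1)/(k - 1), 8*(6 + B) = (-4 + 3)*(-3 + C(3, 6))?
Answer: 102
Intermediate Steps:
C(q, D) = -3
B = -21/4 (B = -6 + ((-4 + 3)*(-3 - 3))/8 = -6 + (-1*(-6))/8 = -6 + (⅛)*6 = -6 + ¾ = -21/4 ≈ -5.2500)
l(E, k) = (1 + E)/(-1 + k)
l(B, -11)*0 + 102 = ((1 - 21/4)/(-1 - 11))*0 + 102 = (-17/4/(-12))*0 + 102 = -1/12*(-17/4)*0 + 102 = (17/48)*0 + 102 = 0 + 102 = 102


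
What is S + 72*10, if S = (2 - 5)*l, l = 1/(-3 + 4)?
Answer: 717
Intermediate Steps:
l = 1 (l = 1/1 = 1)
S = -3 (S = (2 - 5)*1 = -3*1 = -3)
S + 72*10 = -3 + 72*10 = -3 + 720 = 717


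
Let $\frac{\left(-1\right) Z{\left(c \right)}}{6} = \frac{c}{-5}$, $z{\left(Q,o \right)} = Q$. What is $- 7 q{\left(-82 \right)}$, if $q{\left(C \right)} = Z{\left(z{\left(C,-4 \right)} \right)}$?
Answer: $\frac{3444}{5} \approx 688.8$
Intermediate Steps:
$Z{\left(c \right)} = \frac{6 c}{5}$ ($Z{\left(c \right)} = - 6 \frac{c}{-5} = - 6 c \left(- \frac{1}{5}\right) = - 6 \left(- \frac{c}{5}\right) = \frac{6 c}{5}$)
$q{\left(C \right)} = \frac{6 C}{5}$
$- 7 q{\left(-82 \right)} = - 7 \cdot \frac{6}{5} \left(-82\right) = \left(-7\right) \left(- \frac{492}{5}\right) = \frac{3444}{5}$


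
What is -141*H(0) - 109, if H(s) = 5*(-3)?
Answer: 2006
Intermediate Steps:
H(s) = -15
-141*H(0) - 109 = -141*(-15) - 109 = 2115 - 109 = 2006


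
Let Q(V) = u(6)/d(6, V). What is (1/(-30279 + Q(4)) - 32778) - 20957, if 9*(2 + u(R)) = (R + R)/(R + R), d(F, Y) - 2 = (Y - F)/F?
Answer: -24406544485/454202 ≈ -53735.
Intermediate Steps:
d(F, Y) = 2 + (Y - F)/F
u(R) = -17/9 (u(R) = -2 + ((R + R)/(R + R))/9 = -2 + ((2*R)/((2*R)))/9 = -2 + ((2*R)*(1/(2*R)))/9 = -2 + (⅑)*1 = -2 + ⅑ = -17/9)
Q(V) = -17/(9*(1 + V/6)) (Q(V) = -17*6/(6 + V)/9 = -17/(9*(1 + V/6)))
(1/(-30279 + Q(4)) - 32778) - 20957 = (1/(-30279 - 34/(18 + 3*4)) - 32778) - 20957 = (1/(-30279 - 34/(18 + 12)) - 32778) - 20957 = (1/(-30279 - 34/30) - 32778) - 20957 = (1/(-30279 - 34*1/30) - 32778) - 20957 = (1/(-30279 - 17/15) - 32778) - 20957 = (1/(-454202/15) - 32778) - 20957 = (-15/454202 - 32778) - 20957 = -14887833171/454202 - 20957 = -24406544485/454202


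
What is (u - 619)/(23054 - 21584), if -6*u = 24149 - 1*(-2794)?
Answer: -10219/2940 ≈ -3.4758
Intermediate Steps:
u = -8981/2 (u = -(24149 - 1*(-2794))/6 = -(24149 + 2794)/6 = -⅙*26943 = -8981/2 ≈ -4490.5)
(u - 619)/(23054 - 21584) = (-8981/2 - 619)/(23054 - 21584) = -10219/2/1470 = -10219/2*1/1470 = -10219/2940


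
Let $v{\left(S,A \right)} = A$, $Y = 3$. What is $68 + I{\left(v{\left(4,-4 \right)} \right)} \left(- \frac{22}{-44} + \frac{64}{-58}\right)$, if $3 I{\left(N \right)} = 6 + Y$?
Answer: $\frac{3839}{58} \approx 66.19$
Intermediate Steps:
$I{\left(N \right)} = 3$ ($I{\left(N \right)} = \frac{6 + 3}{3} = \frac{1}{3} \cdot 9 = 3$)
$68 + I{\left(v{\left(4,-4 \right)} \right)} \left(- \frac{22}{-44} + \frac{64}{-58}\right) = 68 + 3 \left(- \frac{22}{-44} + \frac{64}{-58}\right) = 68 + 3 \left(\left(-22\right) \left(- \frac{1}{44}\right) + 64 \left(- \frac{1}{58}\right)\right) = 68 + 3 \left(\frac{1}{2} - \frac{32}{29}\right) = 68 + 3 \left(- \frac{35}{58}\right) = 68 - \frac{105}{58} = \frac{3839}{58}$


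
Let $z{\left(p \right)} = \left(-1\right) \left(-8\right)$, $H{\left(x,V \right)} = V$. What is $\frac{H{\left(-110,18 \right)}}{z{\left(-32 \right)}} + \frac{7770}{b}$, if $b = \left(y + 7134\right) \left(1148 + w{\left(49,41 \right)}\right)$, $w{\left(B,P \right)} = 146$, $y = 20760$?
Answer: $\frac{27073717}{12031612} \approx 2.2502$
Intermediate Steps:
$z{\left(p \right)} = 8$
$b = 36094836$ ($b = \left(20760 + 7134\right) \left(1148 + 146\right) = 27894 \cdot 1294 = 36094836$)
$\frac{H{\left(-110,18 \right)}}{z{\left(-32 \right)}} + \frac{7770}{b} = \frac{18}{8} + \frac{7770}{36094836} = 18 \cdot \frac{1}{8} + 7770 \cdot \frac{1}{36094836} = \frac{9}{4} + \frac{1295}{6015806} = \frac{27073717}{12031612}$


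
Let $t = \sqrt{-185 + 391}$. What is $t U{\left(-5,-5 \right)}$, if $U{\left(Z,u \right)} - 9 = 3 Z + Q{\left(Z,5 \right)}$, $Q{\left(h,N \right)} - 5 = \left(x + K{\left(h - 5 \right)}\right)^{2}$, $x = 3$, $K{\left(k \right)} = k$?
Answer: $48 \sqrt{206} \approx 688.93$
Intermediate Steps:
$Q{\left(h,N \right)} = 5 + \left(-2 + h\right)^{2}$ ($Q{\left(h,N \right)} = 5 + \left(3 + \left(h - 5\right)\right)^{2} = 5 + \left(3 + \left(-5 + h\right)\right)^{2} = 5 + \left(-2 + h\right)^{2}$)
$U{\left(Z,u \right)} = 14 + \left(-2 + Z\right)^{2} + 3 Z$ ($U{\left(Z,u \right)} = 9 + \left(3 Z + \left(5 + \left(-2 + Z\right)^{2}\right)\right) = 9 + \left(5 + \left(-2 + Z\right)^{2} + 3 Z\right) = 14 + \left(-2 + Z\right)^{2} + 3 Z$)
$t = \sqrt{206} \approx 14.353$
$t U{\left(-5,-5 \right)} = \sqrt{206} \left(18 + \left(-5\right)^{2} - -5\right) = \sqrt{206} \left(18 + 25 + 5\right) = \sqrt{206} \cdot 48 = 48 \sqrt{206}$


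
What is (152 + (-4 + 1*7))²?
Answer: 24025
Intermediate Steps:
(152 + (-4 + 1*7))² = (152 + (-4 + 7))² = (152 + 3)² = 155² = 24025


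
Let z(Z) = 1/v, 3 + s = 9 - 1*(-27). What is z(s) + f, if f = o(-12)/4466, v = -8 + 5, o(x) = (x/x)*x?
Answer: -2251/6699 ≈ -0.33602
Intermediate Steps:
o(x) = x (o(x) = 1*x = x)
s = 33 (s = -3 + (9 - 1*(-27)) = -3 + (9 + 27) = -3 + 36 = 33)
v = -3
f = -6/2233 (f = -12/4466 = -12*1/4466 = -6/2233 ≈ -0.0026870)
z(Z) = -1/3 (z(Z) = 1/(-3) = -1/3)
z(s) + f = -1/3 - 6/2233 = -2251/6699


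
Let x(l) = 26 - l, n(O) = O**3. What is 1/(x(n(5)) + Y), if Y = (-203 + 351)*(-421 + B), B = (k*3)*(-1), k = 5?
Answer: -1/64627 ≈ -1.5473e-5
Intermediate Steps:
B = -15 (B = (5*3)*(-1) = 15*(-1) = -15)
Y = -64528 (Y = (-203 + 351)*(-421 - 15) = 148*(-436) = -64528)
1/(x(n(5)) + Y) = 1/((26 - 1*5**3) - 64528) = 1/((26 - 1*125) - 64528) = 1/((26 - 125) - 64528) = 1/(-99 - 64528) = 1/(-64627) = -1/64627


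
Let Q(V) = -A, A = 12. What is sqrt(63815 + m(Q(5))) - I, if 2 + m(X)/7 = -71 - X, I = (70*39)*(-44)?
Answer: 120120 + 2*sqrt(15847) ≈ 1.2037e+5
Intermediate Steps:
I = -120120 (I = 2730*(-44) = -120120)
Q(V) = -12 (Q(V) = -1*12 = -12)
m(X) = -511 - 7*X (m(X) = -14 + 7*(-71 - X) = -14 + (-497 - 7*X) = -511 - 7*X)
sqrt(63815 + m(Q(5))) - I = sqrt(63815 + (-511 - 7*(-12))) - 1*(-120120) = sqrt(63815 + (-511 + 84)) + 120120 = sqrt(63815 - 427) + 120120 = sqrt(63388) + 120120 = 2*sqrt(15847) + 120120 = 120120 + 2*sqrt(15847)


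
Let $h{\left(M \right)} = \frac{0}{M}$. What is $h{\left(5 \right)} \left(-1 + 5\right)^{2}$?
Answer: $0$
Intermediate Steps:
$h{\left(M \right)} = 0$
$h{\left(5 \right)} \left(-1 + 5\right)^{2} = 0 \left(-1 + 5\right)^{2} = 0 \cdot 4^{2} = 0 \cdot 16 = 0$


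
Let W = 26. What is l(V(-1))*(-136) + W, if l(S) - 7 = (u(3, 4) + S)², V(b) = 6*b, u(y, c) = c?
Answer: -1470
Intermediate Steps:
l(S) = 7 + (4 + S)²
l(V(-1))*(-136) + W = (7 + (4 + 6*(-1))²)*(-136) + 26 = (7 + (4 - 6)²)*(-136) + 26 = (7 + (-2)²)*(-136) + 26 = (7 + 4)*(-136) + 26 = 11*(-136) + 26 = -1496 + 26 = -1470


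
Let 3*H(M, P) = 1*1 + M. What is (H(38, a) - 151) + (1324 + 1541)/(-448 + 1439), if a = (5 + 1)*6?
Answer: -133893/991 ≈ -135.11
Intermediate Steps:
a = 36 (a = 6*6 = 36)
H(M, P) = ⅓ + M/3 (H(M, P) = (1*1 + M)/3 = (1 + M)/3 = ⅓ + M/3)
(H(38, a) - 151) + (1324 + 1541)/(-448 + 1439) = ((⅓ + (⅓)*38) - 151) + (1324 + 1541)/(-448 + 1439) = ((⅓ + 38/3) - 151) + 2865/991 = (13 - 151) + 2865*(1/991) = -138 + 2865/991 = -133893/991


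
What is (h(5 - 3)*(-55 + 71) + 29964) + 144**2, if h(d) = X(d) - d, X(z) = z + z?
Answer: 50732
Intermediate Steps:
X(z) = 2*z
h(d) = d (h(d) = 2*d - d = d)
(h(5 - 3)*(-55 + 71) + 29964) + 144**2 = ((5 - 3)*(-55 + 71) + 29964) + 144**2 = (2*16 + 29964) + 20736 = (32 + 29964) + 20736 = 29996 + 20736 = 50732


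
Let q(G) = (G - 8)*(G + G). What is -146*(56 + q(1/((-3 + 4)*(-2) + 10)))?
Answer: -126217/16 ≈ -7888.6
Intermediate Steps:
q(G) = 2*G*(-8 + G) (q(G) = (-8 + G)*(2*G) = 2*G*(-8 + G))
-146*(56 + q(1/((-3 + 4)*(-2) + 10))) = -146*(56 + 2*(-8 + 1/((-3 + 4)*(-2) + 10))/((-3 + 4)*(-2) + 10)) = -146*(56 + 2*(-8 + 1/(1*(-2) + 10))/(1*(-2) + 10)) = -146*(56 + 2*(-8 + 1/(-2 + 10))/(-2 + 10)) = -146*(56 + 2*(-8 + 1/8)/8) = -146*(56 + 2*(1/8)*(-8 + 1/8)) = -146*(56 + 2*(1/8)*(-63/8)) = -146*(56 - 63/32) = -146*1729/32 = -126217/16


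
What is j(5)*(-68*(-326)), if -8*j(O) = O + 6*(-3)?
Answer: 36023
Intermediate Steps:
j(O) = 9/4 - O/8 (j(O) = -(O + 6*(-3))/8 = -(O - 18)/8 = -(-18 + O)/8 = 9/4 - O/8)
j(5)*(-68*(-326)) = (9/4 - 1/8*5)*(-68*(-326)) = (9/4 - 5/8)*22168 = (13/8)*22168 = 36023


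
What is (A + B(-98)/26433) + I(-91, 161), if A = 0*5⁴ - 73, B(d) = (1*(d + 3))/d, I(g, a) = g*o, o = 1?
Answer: -424831081/2590434 ≈ -164.00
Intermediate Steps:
I(g, a) = g (I(g, a) = g*1 = g)
B(d) = (3 + d)/d (B(d) = (1*(3 + d))/d = (3 + d)/d)
A = -73 (A = 0*625 - 73 = 0 - 73 = -73)
(A + B(-98)/26433) + I(-91, 161) = (-73 + ((3 - 98)/(-98))/26433) - 91 = (-73 - 1/98*(-95)*(1/26433)) - 91 = (-73 + (95/98)*(1/26433)) - 91 = (-73 + 95/2590434) - 91 = -189101587/2590434 - 91 = -424831081/2590434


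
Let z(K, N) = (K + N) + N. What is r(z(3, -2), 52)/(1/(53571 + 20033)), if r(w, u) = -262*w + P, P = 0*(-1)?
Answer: 19284248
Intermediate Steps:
z(K, N) = K + 2*N
P = 0
r(w, u) = -262*w (r(w, u) = -262*w + 0 = -262*w)
r(z(3, -2), 52)/(1/(53571 + 20033)) = (-262*(3 + 2*(-2)))/(1/(53571 + 20033)) = (-262*(3 - 4))/(1/73604) = (-262*(-1))/(1/73604) = 262*73604 = 19284248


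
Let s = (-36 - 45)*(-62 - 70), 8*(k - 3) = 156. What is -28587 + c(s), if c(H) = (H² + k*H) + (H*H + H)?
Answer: 228860403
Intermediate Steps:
k = 45/2 (k = 3 + (⅛)*156 = 3 + 39/2 = 45/2 ≈ 22.500)
s = 10692 (s = -81*(-132) = 10692)
c(H) = 2*H² + 47*H/2 (c(H) = (H² + 45*H/2) + (H*H + H) = (H² + 45*H/2) + (H² + H) = (H² + 45*H/2) + (H + H²) = 2*H² + 47*H/2)
-28587 + c(s) = -28587 + (½)*10692*(47 + 4*10692) = -28587 + (½)*10692*(47 + 42768) = -28587 + (½)*10692*42815 = -28587 + 228888990 = 228860403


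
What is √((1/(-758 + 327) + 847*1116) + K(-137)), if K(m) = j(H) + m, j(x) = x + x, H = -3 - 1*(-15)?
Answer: 2*√43892491337/431 ≈ 972.18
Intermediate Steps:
H = 12 (H = -3 + 15 = 12)
j(x) = 2*x
K(m) = 24 + m (K(m) = 2*12 + m = 24 + m)
√((1/(-758 + 327) + 847*1116) + K(-137)) = √((1/(-758 + 327) + 847*1116) + (24 - 137)) = √((1/(-431) + 945252) - 113) = √((-1/431 + 945252) - 113) = √(407403611/431 - 113) = √(407354908/431) = 2*√43892491337/431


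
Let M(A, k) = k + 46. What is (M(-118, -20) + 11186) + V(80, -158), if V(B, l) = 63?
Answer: 11275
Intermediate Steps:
M(A, k) = 46 + k
(M(-118, -20) + 11186) + V(80, -158) = ((46 - 20) + 11186) + 63 = (26 + 11186) + 63 = 11212 + 63 = 11275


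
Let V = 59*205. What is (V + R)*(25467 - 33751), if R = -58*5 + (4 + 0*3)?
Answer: -97825756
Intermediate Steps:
R = -286 (R = -290 + (4 + 0) = -290 + 4 = -286)
V = 12095
(V + R)*(25467 - 33751) = (12095 - 286)*(25467 - 33751) = 11809*(-8284) = -97825756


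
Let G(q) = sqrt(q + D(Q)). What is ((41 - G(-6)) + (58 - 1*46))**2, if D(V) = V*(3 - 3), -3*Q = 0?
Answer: (53 - I*sqrt(6))**2 ≈ 2803.0 - 259.65*I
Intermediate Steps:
Q = 0 (Q = -1/3*0 = 0)
D(V) = 0 (D(V) = V*0 = 0)
G(q) = sqrt(q) (G(q) = sqrt(q + 0) = sqrt(q))
((41 - G(-6)) + (58 - 1*46))**2 = ((41 - sqrt(-6)) + (58 - 1*46))**2 = ((41 - I*sqrt(6)) + (58 - 46))**2 = ((41 - I*sqrt(6)) + 12)**2 = (53 - I*sqrt(6))**2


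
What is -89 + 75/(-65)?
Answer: -1172/13 ≈ -90.154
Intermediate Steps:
-89 + 75/(-65) = -89 - 1/65*75 = -89 - 15/13 = -1172/13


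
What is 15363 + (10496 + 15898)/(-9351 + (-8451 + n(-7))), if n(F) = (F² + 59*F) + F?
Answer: 279165405/18173 ≈ 15362.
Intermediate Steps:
n(F) = F² + 60*F
15363 + (10496 + 15898)/(-9351 + (-8451 + n(-7))) = 15363 + (10496 + 15898)/(-9351 + (-8451 - 7*(60 - 7))) = 15363 + 26394/(-9351 + (-8451 - 7*53)) = 15363 + 26394/(-9351 + (-8451 - 371)) = 15363 + 26394/(-9351 - 8822) = 15363 + 26394/(-18173) = 15363 + 26394*(-1/18173) = 15363 - 26394/18173 = 279165405/18173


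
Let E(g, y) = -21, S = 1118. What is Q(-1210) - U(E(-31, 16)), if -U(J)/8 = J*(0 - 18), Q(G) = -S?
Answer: 1906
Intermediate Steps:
Q(G) = -1118 (Q(G) = -1*1118 = -1118)
U(J) = 144*J (U(J) = -8*J*(0 - 18) = -8*J*(-18) = -(-144)*J = 144*J)
Q(-1210) - U(E(-31, 16)) = -1118 - 144*(-21) = -1118 - 1*(-3024) = -1118 + 3024 = 1906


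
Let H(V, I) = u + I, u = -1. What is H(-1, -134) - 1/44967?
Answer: -6070546/44967 ≈ -135.00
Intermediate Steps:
H(V, I) = -1 + I
H(-1, -134) - 1/44967 = (-1 - 134) - 1/44967 = -135 - 1*1/44967 = -135 - 1/44967 = -6070546/44967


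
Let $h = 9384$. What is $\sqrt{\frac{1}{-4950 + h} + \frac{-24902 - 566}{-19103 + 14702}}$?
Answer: $\frac{\sqrt{27206300694882}}{2168226} \approx 2.4056$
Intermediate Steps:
$\sqrt{\frac{1}{-4950 + h} + \frac{-24902 - 566}{-19103 + 14702}} = \sqrt{\frac{1}{-4950 + 9384} + \frac{-24902 - 566}{-19103 + 14702}} = \sqrt{\frac{1}{4434} - \frac{25468}{-4401}} = \sqrt{\frac{1}{4434} - - \frac{25468}{4401}} = \sqrt{\frac{1}{4434} + \frac{25468}{4401}} = \sqrt{\frac{37643171}{6504678}} = \frac{\sqrt{27206300694882}}{2168226}$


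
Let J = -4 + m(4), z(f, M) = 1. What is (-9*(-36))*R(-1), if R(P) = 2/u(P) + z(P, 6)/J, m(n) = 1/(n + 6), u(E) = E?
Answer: -9504/13 ≈ -731.08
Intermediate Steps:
m(n) = 1/(6 + n)
J = -39/10 (J = -4 + 1/(6 + 4) = -4 + 1/10 = -4 + ⅒ = -39/10 ≈ -3.9000)
R(P) = -10/39 + 2/P (R(P) = 2/P + 1/(-39/10) = 2/P + 1*(-10/39) = 2/P - 10/39 = -10/39 + 2/P)
(-9*(-36))*R(-1) = (-9*(-36))*(-10/39 + 2/(-1)) = 324*(-10/39 + 2*(-1)) = 324*(-10/39 - 2) = 324*(-88/39) = -9504/13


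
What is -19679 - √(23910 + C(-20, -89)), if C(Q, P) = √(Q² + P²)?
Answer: -19679 - √(23910 + √8321) ≈ -19834.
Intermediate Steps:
C(Q, P) = √(P² + Q²)
-19679 - √(23910 + C(-20, -89)) = -19679 - √(23910 + √((-89)² + (-20)²)) = -19679 - √(23910 + √(7921 + 400)) = -19679 - √(23910 + √8321)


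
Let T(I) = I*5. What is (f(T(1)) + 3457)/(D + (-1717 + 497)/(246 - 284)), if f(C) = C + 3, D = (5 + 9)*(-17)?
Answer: -21945/1304 ≈ -16.829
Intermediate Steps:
T(I) = 5*I
D = -238 (D = 14*(-17) = -238)
f(C) = 3 + C
(f(T(1)) + 3457)/(D + (-1717 + 497)/(246 - 284)) = ((3 + 5*1) + 3457)/(-238 + (-1717 + 497)/(246 - 284)) = ((3 + 5) + 3457)/(-238 - 1220/(-38)) = (8 + 3457)/(-238 - 1220*(-1/38)) = 3465/(-238 + 610/19) = 3465/(-3912/19) = 3465*(-19/3912) = -21945/1304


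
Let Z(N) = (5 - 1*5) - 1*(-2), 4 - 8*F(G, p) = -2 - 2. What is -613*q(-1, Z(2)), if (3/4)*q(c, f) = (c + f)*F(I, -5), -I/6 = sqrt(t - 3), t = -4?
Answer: -2452/3 ≈ -817.33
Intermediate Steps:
I = -6*I*sqrt(7) (I = -6*sqrt(-4 - 3) = -6*I*sqrt(7) ≈ -15.875*I)
F(G, p) = 1 (F(G, p) = 1/2 - (-2 - 2)/8 = 1/2 - 1/8*(-4) = 1/2 + 1/2 = 1)
Z(N) = 2 (Z(N) = (5 - 5) + 2 = 0 + 2 = 2)
q(c, f) = 4*c/3 + 4*f/3 (q(c, f) = 4*((c + f)*1)/3 = 4*(c + f)/3 = 4*c/3 + 4*f/3)
-613*q(-1, Z(2)) = -613*((4/3)*(-1) + (4/3)*2) = -613*(-4/3 + 8/3) = -613*4/3 = -2452/3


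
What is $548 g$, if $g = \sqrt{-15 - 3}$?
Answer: $1644 i \sqrt{2} \approx 2325.0 i$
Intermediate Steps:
$g = 3 i \sqrt{2}$ ($g = \sqrt{-18} = 3 i \sqrt{2} \approx 4.2426 i$)
$548 g = 548 \cdot 3 i \sqrt{2} = 1644 i \sqrt{2}$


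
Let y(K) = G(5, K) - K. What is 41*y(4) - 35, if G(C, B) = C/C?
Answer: -158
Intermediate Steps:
G(C, B) = 1
y(K) = 1 - K
41*y(4) - 35 = 41*(1 - 1*4) - 35 = 41*(1 - 4) - 35 = 41*(-3) - 35 = -123 - 35 = -158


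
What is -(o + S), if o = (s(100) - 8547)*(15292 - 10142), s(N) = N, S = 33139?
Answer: 43468911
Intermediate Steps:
o = -43502050 (o = (100 - 8547)*(15292 - 10142) = -8447*5150 = -43502050)
-(o + S) = -(-43502050 + 33139) = -1*(-43468911) = 43468911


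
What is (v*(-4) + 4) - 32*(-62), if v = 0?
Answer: 1988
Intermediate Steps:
(v*(-4) + 4) - 32*(-62) = (0*(-4) + 4) - 32*(-62) = (0 + 4) + 1984 = 4 + 1984 = 1988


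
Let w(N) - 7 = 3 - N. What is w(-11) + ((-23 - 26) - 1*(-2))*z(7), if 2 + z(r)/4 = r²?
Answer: -8815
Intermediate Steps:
w(N) = 10 - N (w(N) = 7 + (3 - N) = 10 - N)
z(r) = -8 + 4*r²
w(-11) + ((-23 - 26) - 1*(-2))*z(7) = (10 - 1*(-11)) + ((-23 - 26) - 1*(-2))*(-8 + 4*7²) = (10 + 11) + (-49 + 2)*(-8 + 4*49) = 21 - 47*(-8 + 196) = 21 - 47*188 = 21 - 8836 = -8815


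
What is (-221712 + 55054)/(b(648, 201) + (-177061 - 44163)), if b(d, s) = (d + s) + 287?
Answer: 83329/110044 ≈ 0.75723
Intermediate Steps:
b(d, s) = 287 + d + s
(-221712 + 55054)/(b(648, 201) + (-177061 - 44163)) = (-221712 + 55054)/((287 + 648 + 201) + (-177061 - 44163)) = -166658/(1136 - 221224) = -166658/(-220088) = -166658*(-1/220088) = 83329/110044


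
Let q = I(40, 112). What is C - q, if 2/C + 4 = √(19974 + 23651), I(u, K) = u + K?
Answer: -6628560/43609 + 10*√1745/43609 ≈ -151.99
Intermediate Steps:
I(u, K) = K + u
q = 152 (q = 112 + 40 = 152)
C = 2/(-4 + 5*√1745) (C = 2/(-4 + √(19974 + 23651)) = 2/(-4 + √43625) = 2/(-4 + 5*√1745) ≈ 0.0097625)
C - q = (8/43609 + 10*√1745/43609) - 1*152 = (8/43609 + 10*√1745/43609) - 152 = -6628560/43609 + 10*√1745/43609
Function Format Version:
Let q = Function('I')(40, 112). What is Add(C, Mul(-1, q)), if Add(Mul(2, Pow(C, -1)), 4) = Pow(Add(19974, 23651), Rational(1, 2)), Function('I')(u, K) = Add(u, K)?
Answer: Add(Rational(-6628560, 43609), Mul(Rational(10, 43609), Pow(1745, Rational(1, 2)))) ≈ -151.99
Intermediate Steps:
Function('I')(u, K) = Add(K, u)
q = 152 (q = Add(112, 40) = 152)
C = Mul(2, Pow(Add(-4, Mul(5, Pow(1745, Rational(1, 2)))), -1)) (C = Mul(2, Pow(Add(-4, Pow(Add(19974, 23651), Rational(1, 2))), -1)) = Mul(2, Pow(Add(-4, Pow(43625, Rational(1, 2))), -1)) = Mul(2, Pow(Add(-4, Mul(5, Pow(1745, Rational(1, 2)))), -1)) ≈ 0.0097625)
Add(C, Mul(-1, q)) = Add(Add(Rational(8, 43609), Mul(Rational(10, 43609), Pow(1745, Rational(1, 2)))), Mul(-1, 152)) = Add(Add(Rational(8, 43609), Mul(Rational(10, 43609), Pow(1745, Rational(1, 2)))), -152) = Add(Rational(-6628560, 43609), Mul(Rational(10, 43609), Pow(1745, Rational(1, 2))))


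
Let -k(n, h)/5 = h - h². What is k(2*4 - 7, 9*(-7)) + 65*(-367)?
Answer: -3695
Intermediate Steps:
k(n, h) = -5*h + 5*h² (k(n, h) = -5*(h - h²) = -5*h + 5*h²)
k(2*4 - 7, 9*(-7)) + 65*(-367) = 5*(9*(-7))*(-1 + 9*(-7)) + 65*(-367) = 5*(-63)*(-1 - 63) - 23855 = 5*(-63)*(-64) - 23855 = 20160 - 23855 = -3695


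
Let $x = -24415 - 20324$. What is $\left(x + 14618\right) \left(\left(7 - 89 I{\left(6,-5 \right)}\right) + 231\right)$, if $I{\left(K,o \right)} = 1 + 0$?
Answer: $-4488029$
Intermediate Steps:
$I{\left(K,o \right)} = 1$
$x = -44739$
$\left(x + 14618\right) \left(\left(7 - 89 I{\left(6,-5 \right)}\right) + 231\right) = \left(-44739 + 14618\right) \left(\left(7 - 89\right) + 231\right) = - 30121 \left(\left(7 - 89\right) + 231\right) = - 30121 \left(-82 + 231\right) = \left(-30121\right) 149 = -4488029$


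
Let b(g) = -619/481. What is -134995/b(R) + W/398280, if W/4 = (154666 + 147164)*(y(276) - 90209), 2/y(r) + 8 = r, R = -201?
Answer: -46402670034925/275297774 ≈ -1.6855e+5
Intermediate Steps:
y(r) = 2/(-8 + r)
b(g) = -619/481 (b(g) = -619*1/481 = -619/481)
W = -7297045098300/67 (W = 4*((154666 + 147164)*(2/(-8 + 276) - 90209)) = 4*(301830*(2/268 - 90209)) = 4*(301830*(2*(1/268) - 90209)) = 4*(301830*(1/134 - 90209)) = 4*(301830*(-12088005/134)) = 4*(-1824261274575/67) = -7297045098300/67 ≈ -1.0891e+11)
-134995/b(R) + W/398280 = -134995/(-619/481) - 7297045098300/67/398280 = -134995*(-481/619) - 7297045098300/67*1/398280 = 64932595/619 - 121617418305/444746 = -46402670034925/275297774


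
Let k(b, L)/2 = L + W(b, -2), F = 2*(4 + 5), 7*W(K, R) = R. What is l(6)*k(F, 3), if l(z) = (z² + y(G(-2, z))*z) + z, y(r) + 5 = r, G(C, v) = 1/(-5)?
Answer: 2052/35 ≈ 58.629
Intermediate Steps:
W(K, R) = R/7
G(C, v) = -⅕ (G(C, v) = 1*(-⅕) = -⅕)
F = 18 (F = 2*9 = 18)
y(r) = -5 + r
l(z) = z² - 21*z/5 (l(z) = (z² + (-5 - ⅕)*z) + z = (z² - 26*z/5) + z = z² - 21*z/5)
k(b, L) = -4/7 + 2*L (k(b, L) = 2*(L + (⅐)*(-2)) = 2*(L - 2/7) = 2*(-2/7 + L) = -4/7 + 2*L)
l(6)*k(F, 3) = ((⅕)*6*(-21 + 5*6))*(-4/7 + 2*3) = ((⅕)*6*(-21 + 30))*(-4/7 + 6) = ((⅕)*6*9)*(38/7) = (54/5)*(38/7) = 2052/35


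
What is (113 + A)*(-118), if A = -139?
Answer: 3068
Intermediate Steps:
(113 + A)*(-118) = (113 - 139)*(-118) = -26*(-118) = 3068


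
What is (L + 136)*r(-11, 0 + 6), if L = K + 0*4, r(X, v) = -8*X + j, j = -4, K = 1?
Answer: 11508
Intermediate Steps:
r(X, v) = -4 - 8*X (r(X, v) = -8*X - 4 = -4 - 8*X)
L = 1 (L = 1 + 0*4 = 1 + 0 = 1)
(L + 136)*r(-11, 0 + 6) = (1 + 136)*(-4 - 8*(-11)) = 137*(-4 + 88) = 137*84 = 11508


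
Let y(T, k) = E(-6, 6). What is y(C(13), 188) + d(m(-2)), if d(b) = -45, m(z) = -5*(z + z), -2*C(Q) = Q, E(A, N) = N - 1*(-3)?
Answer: -36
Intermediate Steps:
E(A, N) = 3 + N (E(A, N) = N + 3 = 3 + N)
C(Q) = -Q/2
m(z) = -10*z
y(T, k) = 9 (y(T, k) = 3 + 6 = 9)
y(C(13), 188) + d(m(-2)) = 9 - 45 = -36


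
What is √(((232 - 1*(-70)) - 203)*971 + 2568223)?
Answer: 4*√166522 ≈ 1632.3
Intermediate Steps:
√(((232 - 1*(-70)) - 203)*971 + 2568223) = √(((232 + 70) - 203)*971 + 2568223) = √((302 - 203)*971 + 2568223) = √(99*971 + 2568223) = √(96129 + 2568223) = √2664352 = 4*√166522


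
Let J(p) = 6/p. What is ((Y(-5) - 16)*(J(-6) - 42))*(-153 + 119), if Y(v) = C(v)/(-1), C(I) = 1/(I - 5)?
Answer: -116229/5 ≈ -23246.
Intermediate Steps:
C(I) = 1/(-5 + I)
Y(v) = -1/(-5 + v) (Y(v) = 1/((-5 + v)*(-1)) = -1/(-5 + v))
((Y(-5) - 16)*(J(-6) - 42))*(-153 + 119) = ((-1/(-5 - 5) - 16)*(6/(-6) - 42))*(-153 + 119) = ((-1/(-10) - 16)*(6*(-⅙) - 42))*(-34) = ((-1*(-⅒) - 16)*(-1 - 42))*(-34) = ((⅒ - 16)*(-43))*(-34) = -159/10*(-43)*(-34) = (6837/10)*(-34) = -116229/5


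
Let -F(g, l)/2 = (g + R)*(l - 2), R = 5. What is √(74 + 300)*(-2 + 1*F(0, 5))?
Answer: -32*√374 ≈ -618.85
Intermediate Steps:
F(g, l) = -2*(-2 + l)*(5 + g) (F(g, l) = -2*(g + 5)*(l - 2) = -2*(5 + g)*(-2 + l) = -2*(-2 + l)*(5 + g))
√(74 + 300)*(-2 + 1*F(0, 5)) = √(74 + 300)*(-2 + 1*(20 - 10*5 + 4*0 - 2*0*5)) = √374*(-2 + 1*(20 - 50 + 0 + 0)) = √374*(-2 + 1*(-30)) = √374*(-2 - 30) = √374*(-32) = -32*√374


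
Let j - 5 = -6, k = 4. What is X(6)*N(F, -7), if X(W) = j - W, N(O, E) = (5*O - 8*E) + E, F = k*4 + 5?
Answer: -1078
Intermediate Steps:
j = -1 (j = 5 - 6 = -1)
F = 21 (F = 4*4 + 5 = 16 + 5 = 21)
N(O, E) = -7*E + 5*O (N(O, E) = (-8*E + 5*O) + E = -7*E + 5*O)
X(W) = -1 - W
X(6)*N(F, -7) = (-1 - 1*6)*(-7*(-7) + 5*21) = (-1 - 6)*(49 + 105) = -7*154 = -1078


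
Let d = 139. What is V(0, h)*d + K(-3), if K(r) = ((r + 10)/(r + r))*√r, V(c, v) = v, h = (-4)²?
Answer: 2224 - 7*I*√3/6 ≈ 2224.0 - 2.0207*I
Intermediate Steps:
h = 16
K(r) = (10 + r)/(2*√r) (K(r) = ((10 + r)/((2*r)))*√r = ((10 + r)*(1/(2*r)))*√r = ((10 + r)/(2*r))*√r = (10 + r)/(2*√r))
V(0, h)*d + K(-3) = 16*139 + (10 - 3)/(2*√(-3)) = 2224 + (½)*(-I*√3/3)*7 = 2224 - 7*I*√3/6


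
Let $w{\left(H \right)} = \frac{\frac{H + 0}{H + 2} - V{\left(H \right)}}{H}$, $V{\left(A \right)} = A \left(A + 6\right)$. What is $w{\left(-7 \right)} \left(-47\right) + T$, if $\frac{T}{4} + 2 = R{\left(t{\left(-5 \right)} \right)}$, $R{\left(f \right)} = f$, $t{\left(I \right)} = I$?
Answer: $- \frac{328}{5} \approx -65.6$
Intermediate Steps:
$V{\left(A \right)} = A \left(6 + A\right)$
$T = -28$ ($T = -8 + 4 \left(-5\right) = -8 - 20 = -28$)
$w{\left(H \right)} = \frac{\frac{H}{2 + H} - H \left(6 + H\right)}{H}$ ($w{\left(H \right)} = \frac{\frac{H + 0}{H + 2} - H \left(6 + H\right)}{H} = \frac{\frac{H}{2 + H} - H \left(6 + H\right)}{H}$)
$w{\left(-7 \right)} \left(-47\right) + T = \frac{-11 - \left(-7\right)^{2} - -56}{2 - 7} \left(-47\right) - 28 = \frac{-11 - 49 + 56}{-5} \left(-47\right) - 28 = - \frac{-11 - 49 + 56}{5} \left(-47\right) - 28 = \left(- \frac{1}{5}\right) \left(-4\right) \left(-47\right) - 28 = \frac{4}{5} \left(-47\right) - 28 = - \frac{188}{5} - 28 = - \frac{328}{5}$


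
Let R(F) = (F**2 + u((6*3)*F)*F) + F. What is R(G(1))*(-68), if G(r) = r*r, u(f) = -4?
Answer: 136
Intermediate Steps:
G(r) = r**2
R(F) = F**2 - 3*F (R(F) = (F**2 - 4*F) + F = F**2 - 3*F)
R(G(1))*(-68) = (1**2*(-3 + 1**2))*(-68) = (1*(-3 + 1))*(-68) = (1*(-2))*(-68) = -2*(-68) = 136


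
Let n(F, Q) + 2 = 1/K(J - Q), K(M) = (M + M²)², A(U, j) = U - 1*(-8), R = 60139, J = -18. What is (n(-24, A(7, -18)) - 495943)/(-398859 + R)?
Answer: 553046123519/377718865920 ≈ 1.4642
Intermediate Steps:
A(U, j) = 8 + U (A(U, j) = U + 8 = 8 + U)
n(F, Q) = -2 + 1/((-18 - Q)²*(-17 - Q)²) (n(F, Q) = -2 + 1/((-18 - Q)²*(1 + (-18 - Q))²) = -2 + 1/((-18 - Q)²*(-17 - Q)²))
(n(-24, A(7, -18)) - 495943)/(-398859 + R) = ((-2 + 1/((17 + (8 + 7))²*(18 + (8 + 7))²)) - 495943)/(-398859 + 60139) = ((-2 + 1/((17 + 15)²*(18 + 15)²)) - 495943)/(-338720) = ((-2 + 1/(32²*33²)) - 495943)*(-1/338720) = ((-2 + (1/1024)*(1/1089)) - 495943)*(-1/338720) = ((-2 + 1/1115136) - 495943)*(-1/338720) = (-2230271/1115136 - 495943)*(-1/338720) = -553046123519/1115136*(-1/338720) = 553046123519/377718865920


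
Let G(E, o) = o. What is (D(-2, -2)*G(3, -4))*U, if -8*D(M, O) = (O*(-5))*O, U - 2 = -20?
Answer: 180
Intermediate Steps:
U = -18 (U = 2 - 20 = -18)
D(M, O) = 5*O²/8 (D(M, O) = -O*(-5)*O/8 = -(-5*O)*O/8 = -(-5)*O²/8 = 5*O²/8)
(D(-2, -2)*G(3, -4))*U = (((5/8)*(-2)²)*(-4))*(-18) = (((5/8)*4)*(-4))*(-18) = ((5/2)*(-4))*(-18) = -10*(-18) = 180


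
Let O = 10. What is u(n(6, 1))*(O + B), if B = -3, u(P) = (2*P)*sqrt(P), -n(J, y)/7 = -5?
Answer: 490*sqrt(35) ≈ 2898.9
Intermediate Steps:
n(J, y) = 35 (n(J, y) = -7*(-5) = 35)
u(P) = 2*P**(3/2)
u(n(6, 1))*(O + B) = (2*35**(3/2))*(10 - 3) = (2*(35*sqrt(35)))*7 = (70*sqrt(35))*7 = 490*sqrt(35)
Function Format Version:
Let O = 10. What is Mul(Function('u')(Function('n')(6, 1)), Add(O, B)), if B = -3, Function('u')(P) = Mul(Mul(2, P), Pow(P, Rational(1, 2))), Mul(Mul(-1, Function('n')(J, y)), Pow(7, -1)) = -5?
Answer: Mul(490, Pow(35, Rational(1, 2))) ≈ 2898.9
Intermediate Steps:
Function('n')(J, y) = 35 (Function('n')(J, y) = Mul(-7, -5) = 35)
Function('u')(P) = Mul(2, Pow(P, Rational(3, 2)))
Mul(Function('u')(Function('n')(6, 1)), Add(O, B)) = Mul(Mul(2, Pow(35, Rational(3, 2))), Add(10, -3)) = Mul(Mul(2, Mul(35, Pow(35, Rational(1, 2)))), 7) = Mul(Mul(70, Pow(35, Rational(1, 2))), 7) = Mul(490, Pow(35, Rational(1, 2)))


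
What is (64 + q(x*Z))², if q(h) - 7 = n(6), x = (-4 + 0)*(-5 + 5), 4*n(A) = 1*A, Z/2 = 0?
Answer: 21025/4 ≈ 5256.3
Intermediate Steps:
Z = 0 (Z = 2*0 = 0)
n(A) = A/4 (n(A) = (1*A)/4 = A/4)
x = 0 (x = -4*0 = 0)
q(h) = 17/2 (q(h) = 7 + (¼)*6 = 7 + 3/2 = 17/2)
(64 + q(x*Z))² = (64 + 17/2)² = (145/2)² = 21025/4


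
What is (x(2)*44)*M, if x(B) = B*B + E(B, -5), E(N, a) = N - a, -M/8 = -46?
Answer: 178112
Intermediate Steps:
M = 368 (M = -8*(-46) = 368)
x(B) = 5 + B + B**2 (x(B) = B*B + (B - 1*(-5)) = B**2 + (B + 5) = B**2 + (5 + B) = 5 + B + B**2)
(x(2)*44)*M = ((5 + 2 + 2**2)*44)*368 = ((5 + 2 + 4)*44)*368 = (11*44)*368 = 484*368 = 178112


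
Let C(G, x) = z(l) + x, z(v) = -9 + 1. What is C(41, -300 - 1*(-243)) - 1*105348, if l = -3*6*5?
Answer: -105413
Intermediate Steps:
l = -90 (l = -18*5 = -90)
z(v) = -8
C(G, x) = -8 + x
C(41, -300 - 1*(-243)) - 1*105348 = (-8 + (-300 - 1*(-243))) - 1*105348 = (-8 + (-300 + 243)) - 105348 = (-8 - 57) - 105348 = -65 - 105348 = -105413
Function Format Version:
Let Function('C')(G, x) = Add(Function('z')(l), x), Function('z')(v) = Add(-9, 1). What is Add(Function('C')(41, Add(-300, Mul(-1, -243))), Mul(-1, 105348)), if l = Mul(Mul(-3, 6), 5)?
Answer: -105413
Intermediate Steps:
l = -90 (l = Mul(-18, 5) = -90)
Function('z')(v) = -8
Function('C')(G, x) = Add(-8, x)
Add(Function('C')(41, Add(-300, Mul(-1, -243))), Mul(-1, 105348)) = Add(Add(-8, Add(-300, Mul(-1, -243))), Mul(-1, 105348)) = Add(Add(-8, Add(-300, 243)), -105348) = Add(Add(-8, -57), -105348) = Add(-65, -105348) = -105413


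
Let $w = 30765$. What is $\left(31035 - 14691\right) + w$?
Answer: $47109$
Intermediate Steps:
$\left(31035 - 14691\right) + w = \left(31035 - 14691\right) + 30765 = 16344 + 30765 = 47109$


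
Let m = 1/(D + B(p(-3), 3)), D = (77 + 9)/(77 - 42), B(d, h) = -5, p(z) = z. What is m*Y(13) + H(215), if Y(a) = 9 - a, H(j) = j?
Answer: 19275/89 ≈ 216.57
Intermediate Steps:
D = 86/35 ≈ 2.4571
m = -35/89 (m = 1/(86/35 - 5) = 1/(-89/35) = -35/89 ≈ -0.39326)
m*Y(13) + H(215) = -35*(9 - 1*13)/89 + 215 = -35*(9 - 13)/89 + 215 = -35/89*(-4) + 215 = 140/89 + 215 = 19275/89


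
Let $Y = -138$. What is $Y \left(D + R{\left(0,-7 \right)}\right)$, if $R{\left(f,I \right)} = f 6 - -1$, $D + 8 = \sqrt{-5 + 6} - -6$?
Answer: $0$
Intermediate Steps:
$D = -1$ ($D = -8 + \left(\sqrt{-5 + 6} - -6\right) = -8 + \left(\sqrt{1} + 6\right) = -8 + \left(1 + 6\right) = -8 + 7 = -1$)
$R{\left(f,I \right)} = 1 + 6 f$ ($R{\left(f,I \right)} = 6 f + 1 = 1 + 6 f$)
$Y \left(D + R{\left(0,-7 \right)}\right) = - 138 \left(-1 + \left(1 + 6 \cdot 0\right)\right) = - 138 \left(-1 + \left(1 + 0\right)\right) = - 138 \left(-1 + 1\right) = \left(-138\right) 0 = 0$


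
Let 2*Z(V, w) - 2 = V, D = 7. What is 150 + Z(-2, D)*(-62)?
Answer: 150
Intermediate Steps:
Z(V, w) = 1 + V/2
150 + Z(-2, D)*(-62) = 150 + (1 + (1/2)*(-2))*(-62) = 150 + (1 - 1)*(-62) = 150 + 0*(-62) = 150 + 0 = 150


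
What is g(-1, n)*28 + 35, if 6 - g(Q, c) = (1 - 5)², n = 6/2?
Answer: -245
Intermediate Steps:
n = 3 (n = 6*(½) = 3)
g(Q, c) = -10 (g(Q, c) = 6 - (1 - 5)² = 6 - 1*(-4)² = 6 - 1*16 = 6 - 16 = -10)
g(-1, n)*28 + 35 = -10*28 + 35 = -280 + 35 = -245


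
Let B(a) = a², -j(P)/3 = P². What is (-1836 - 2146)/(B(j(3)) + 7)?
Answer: -1991/368 ≈ -5.4103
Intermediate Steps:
j(P) = -3*P²
(-1836 - 2146)/(B(j(3)) + 7) = (-1836 - 2146)/((-3*3²)² + 7) = -3982/((-3*9)² + 7) = -3982/((-27)² + 7) = -3982/(729 + 7) = -3982/736 = -3982*1/736 = -1991/368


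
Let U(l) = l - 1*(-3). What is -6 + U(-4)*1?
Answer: -7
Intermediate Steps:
U(l) = 3 + l (U(l) = l + 3 = 3 + l)
-6 + U(-4)*1 = -6 + (3 - 4)*1 = -6 - 1*1 = -6 - 1 = -7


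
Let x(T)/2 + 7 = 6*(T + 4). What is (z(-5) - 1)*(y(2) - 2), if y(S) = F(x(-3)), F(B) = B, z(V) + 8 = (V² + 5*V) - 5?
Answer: 56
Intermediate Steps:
z(V) = -13 + V² + 5*V (z(V) = -8 + ((V² + 5*V) - 5) = -8 + (-5 + V² + 5*V) = -13 + V² + 5*V)
x(T) = 34 + 12*T (x(T) = -14 + 2*(6*(T + 4)) = -14 + 2*(6*(4 + T)) = -14 + 2*(24 + 6*T) = -14 + (48 + 12*T) = 34 + 12*T)
y(S) = -2 (y(S) = 34 + 12*(-3) = 34 - 36 = -2)
(z(-5) - 1)*(y(2) - 2) = ((-13 + (-5)² + 5*(-5)) - 1)*(-2 - 2) = ((-13 + 25 - 25) - 1)*(-4) = (-13 - 1)*(-4) = -14*(-4) = 56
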